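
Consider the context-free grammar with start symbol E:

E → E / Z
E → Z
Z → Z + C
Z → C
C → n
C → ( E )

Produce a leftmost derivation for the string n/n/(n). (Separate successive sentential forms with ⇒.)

E ⇒ E/Z ⇒ E/Z/Z ⇒ Z/Z/Z ⇒ C/Z/Z ⇒ n/Z/Z ⇒ n/C/Z ⇒ n/n/Z ⇒ n/n/C ⇒ n/n/(E) ⇒ n/n/(Z) ⇒ n/n/(C) ⇒ n/n/(n)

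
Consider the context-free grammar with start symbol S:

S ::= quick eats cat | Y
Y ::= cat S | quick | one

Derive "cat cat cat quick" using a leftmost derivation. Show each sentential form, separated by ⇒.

S ⇒ Y ⇒ cat S ⇒ cat Y ⇒ cat cat S ⇒ cat cat Y ⇒ cat cat cat S ⇒ cat cat cat Y ⇒ cat cat cat quick

S ⇒ Y   [S ::= Y]
Y ⇒ cat S   [Y ::= cat S]
cat S ⇒ cat Y   [S ::= Y]
cat Y ⇒ cat cat S   [Y ::= cat S]
cat cat S ⇒ cat cat Y   [S ::= Y]
cat cat Y ⇒ cat cat cat S   [Y ::= cat S]
cat cat cat S ⇒ cat cat cat Y   [S ::= Y]
cat cat cat Y ⇒ cat cat cat quick   [Y ::= quick]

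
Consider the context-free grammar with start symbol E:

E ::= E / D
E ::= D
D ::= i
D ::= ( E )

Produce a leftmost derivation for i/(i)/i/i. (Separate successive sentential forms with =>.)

E=>E/D=>E/D/D=>E/D/D/D=>D/D/D/D=>i/D/D/D=>i/(E)/D/D=>i/(D)/D/D=>i/(i)/D/D=>i/(i)/i/D=>i/(i)/i/i

E => E/D   [E ::= E / D]
E/D => E/D/D   [E ::= E / D]
E/D/D => E/D/D/D   [E ::= E / D]
E/D/D/D => D/D/D/D   [E ::= D]
D/D/D/D => i/D/D/D   [D ::= i]
i/D/D/D => i/(E)/D/D   [D ::= ( E )]
i/(E)/D/D => i/(D)/D/D   [E ::= D]
i/(D)/D/D => i/(i)/D/D   [D ::= i]
i/(i)/D/D => i/(i)/i/D   [D ::= i]
i/(i)/i/D => i/(i)/i/i   [D ::= i]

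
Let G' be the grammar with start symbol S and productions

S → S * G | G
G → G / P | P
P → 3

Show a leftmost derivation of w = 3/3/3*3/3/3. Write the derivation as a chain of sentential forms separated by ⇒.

S ⇒ S*G ⇒ G*G ⇒ G/P*G ⇒ G/P/P*G ⇒ P/P/P*G ⇒ 3/P/P*G ⇒ 3/3/P*G ⇒ 3/3/3*G ⇒ 3/3/3*G/P ⇒ 3/3/3*G/P/P ⇒ 3/3/3*P/P/P ⇒ 3/3/3*3/P/P ⇒ 3/3/3*3/3/P ⇒ 3/3/3*3/3/3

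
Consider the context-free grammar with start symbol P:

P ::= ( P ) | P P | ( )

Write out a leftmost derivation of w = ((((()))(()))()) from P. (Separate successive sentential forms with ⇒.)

P ⇒ (P) ⇒ (PP) ⇒ ((P)P) ⇒ ((PP)P) ⇒ (((P)P)P) ⇒ ((((P))P)P) ⇒ ((((()))P)P) ⇒ ((((()))(P))P) ⇒ ((((()))(()))P) ⇒ ((((()))(()))())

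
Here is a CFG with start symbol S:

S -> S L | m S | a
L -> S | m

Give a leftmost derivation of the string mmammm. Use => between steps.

S => mS   [S -> m S]
mS => mSL   [S -> S L]
mSL => mSLL   [S -> S L]
mSLL => mSLLL   [S -> S L]
mSLLL => mmSLLL   [S -> m S]
mmSLLL => mmaLLL   [S -> a]
mmaLLL => mmamLL   [L -> m]
mmamLL => mmammL   [L -> m]
mmammL => mmammm   [L -> m]

S=>mS=>mSL=>mSLL=>mSLLL=>mmSLLL=>mmaLLL=>mmamLL=>mmammL=>mmammm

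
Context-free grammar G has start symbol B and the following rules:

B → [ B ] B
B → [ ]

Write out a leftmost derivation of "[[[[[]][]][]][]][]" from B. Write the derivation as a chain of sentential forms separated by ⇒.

B ⇒ [B]B ⇒ [[B]B]B ⇒ [[[B]B]B]B ⇒ [[[[B]B]B]B]B ⇒ [[[[[]]B]B]B]B ⇒ [[[[[]][]]B]B]B ⇒ [[[[[]][]][]]B]B ⇒ [[[[[]][]][]][]]B ⇒ [[[[[]][]][]][]][]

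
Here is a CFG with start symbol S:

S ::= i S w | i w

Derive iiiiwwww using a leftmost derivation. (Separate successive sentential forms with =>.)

S => iSw => iiSww => iiiSwww => iiiiwwww

S => iSw   [S ::= i S w]
iSw => iiSww   [S ::= i S w]
iiSww => iiiSwww   [S ::= i S w]
iiiSwww => iiiiwwww   [S ::= i w]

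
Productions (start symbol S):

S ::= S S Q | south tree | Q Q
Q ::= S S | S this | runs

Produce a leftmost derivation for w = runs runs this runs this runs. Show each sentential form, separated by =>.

S => Q Q   [S ::= Q Q]
Q Q => S this Q   [Q ::= S this]
S this Q => Q Q this Q   [S ::= Q Q]
Q Q this Q => S this Q this Q   [Q ::= S this]
S this Q this Q => Q Q this Q this Q   [S ::= Q Q]
Q Q this Q this Q => runs Q this Q this Q   [Q ::= runs]
runs Q this Q this Q => runs runs this Q this Q   [Q ::= runs]
runs runs this Q this Q => runs runs this runs this Q   [Q ::= runs]
runs runs this runs this Q => runs runs this runs this runs   [Q ::= runs]

S => Q Q => S this Q => Q Q this Q => S this Q this Q => Q Q this Q this Q => runs Q this Q this Q => runs runs this Q this Q => runs runs this runs this Q => runs runs this runs this runs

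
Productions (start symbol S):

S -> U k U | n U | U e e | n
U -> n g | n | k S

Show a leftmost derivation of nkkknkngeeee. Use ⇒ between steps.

S ⇒ UkU   [S -> U k U]
UkU ⇒ nkU   [U -> n]
nkU ⇒ nkkS   [U -> k S]
nkkS ⇒ nkkUee   [S -> U e e]
nkkUee ⇒ nkkkSee   [U -> k S]
nkkkSee ⇒ nkkknUee   [S -> n U]
nkkknUee ⇒ nkkknkSee   [U -> k S]
nkkknkSee ⇒ nkkknkUeeee   [S -> U e e]
nkkknkUeeee ⇒ nkkknkngeeee   [U -> n g]

S⇒UkU⇒nkU⇒nkkS⇒nkkUee⇒nkkkSee⇒nkkknUee⇒nkkknkSee⇒nkkknkUeeee⇒nkkknkngeeee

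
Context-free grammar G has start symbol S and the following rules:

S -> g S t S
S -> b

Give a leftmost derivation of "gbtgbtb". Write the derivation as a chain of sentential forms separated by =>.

S=>gStS=>gbtS=>gbtgStS=>gbtgbtS=>gbtgbtb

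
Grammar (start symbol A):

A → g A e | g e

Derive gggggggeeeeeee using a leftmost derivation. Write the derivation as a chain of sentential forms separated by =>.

A => gAe   [A → g A e]
gAe => ggAee   [A → g A e]
ggAee => gggAeee   [A → g A e]
gggAeee => ggggAeeee   [A → g A e]
ggggAeeee => gggggAeeeee   [A → g A e]
gggggAeeeee => ggggggAeeeeee   [A → g A e]
ggggggAeeeeee => gggggggeeeeeee   [A → g e]

A => gAe => ggAee => gggAeee => ggggAeeee => gggggAeeeee => ggggggAeeeeee => gggggggeeeeeee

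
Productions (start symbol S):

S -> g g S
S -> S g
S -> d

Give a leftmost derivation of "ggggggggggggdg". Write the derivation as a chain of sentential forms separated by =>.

S => ggS => ggggS => ggggggS => ggggggggS => ggggggggggS => ggggggggggggS => ggggggggggggSg => ggggggggggggdg

S => ggS   [S -> g g S]
ggS => ggggS   [S -> g g S]
ggggS => ggggggS   [S -> g g S]
ggggggS => ggggggggS   [S -> g g S]
ggggggggS => ggggggggggS   [S -> g g S]
ggggggggggS => ggggggggggggS   [S -> g g S]
ggggggggggggS => ggggggggggggSg   [S -> S g]
ggggggggggggSg => ggggggggggggdg   [S -> d]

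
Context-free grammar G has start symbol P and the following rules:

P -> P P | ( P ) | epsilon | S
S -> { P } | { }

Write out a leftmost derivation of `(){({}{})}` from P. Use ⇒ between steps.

P ⇒ PP ⇒ (P)P ⇒ ()P ⇒ ()S ⇒ (){P} ⇒ (){(P)} ⇒ (){(PP)} ⇒ (){(SP)} ⇒ (){({}P)} ⇒ (){({}S)} ⇒ (){({}{})}

P ⇒ PP   [P -> P P]
PP ⇒ (P)P   [P -> ( P )]
(P)P ⇒ ()P   [P -> epsilon]
()P ⇒ ()S   [P -> S]
()S ⇒ (){P}   [S -> { P }]
(){P} ⇒ (){(P)}   [P -> ( P )]
(){(P)} ⇒ (){(PP)}   [P -> P P]
(){(PP)} ⇒ (){(SP)}   [P -> S]
(){(SP)} ⇒ (){({}P)}   [S -> { }]
(){({}P)} ⇒ (){({}S)}   [P -> S]
(){({}S)} ⇒ (){({}{})}   [S -> { }]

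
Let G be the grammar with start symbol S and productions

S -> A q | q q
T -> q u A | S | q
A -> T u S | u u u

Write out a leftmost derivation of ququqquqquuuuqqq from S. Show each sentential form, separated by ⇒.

S ⇒ Aq ⇒ TuSq ⇒ quSq ⇒ quAqq ⇒ quTuSqq ⇒ ququAuSqq ⇒ ququTuSuSqq ⇒ ququSuSuSqq ⇒ ququqquSuSqq ⇒ ququqquqquSqq ⇒ ququqquqquAqqq ⇒ ququqquqquuuuqqq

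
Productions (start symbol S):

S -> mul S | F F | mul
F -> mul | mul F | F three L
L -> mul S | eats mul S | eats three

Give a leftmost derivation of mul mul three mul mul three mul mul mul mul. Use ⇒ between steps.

S ⇒ F F ⇒ mul F F ⇒ mul F three L F ⇒ mul mul three L F ⇒ mul mul three mul S F ⇒ mul mul three mul F F F ⇒ mul mul three mul F three L F F ⇒ mul mul three mul mul three L F F ⇒ mul mul three mul mul three mul S F F ⇒ mul mul three mul mul three mul mul F F ⇒ mul mul three mul mul three mul mul mul F ⇒ mul mul three mul mul three mul mul mul mul

S ⇒ F F   [S -> F F]
F F ⇒ mul F F   [F -> mul F]
mul F F ⇒ mul F three L F   [F -> F three L]
mul F three L F ⇒ mul mul three L F   [F -> mul]
mul mul three L F ⇒ mul mul three mul S F   [L -> mul S]
mul mul three mul S F ⇒ mul mul three mul F F F   [S -> F F]
mul mul three mul F F F ⇒ mul mul three mul F three L F F   [F -> F three L]
mul mul three mul F three L F F ⇒ mul mul three mul mul three L F F   [F -> mul]
mul mul three mul mul three L F F ⇒ mul mul three mul mul three mul S F F   [L -> mul S]
mul mul three mul mul three mul S F F ⇒ mul mul three mul mul three mul mul F F   [S -> mul]
mul mul three mul mul three mul mul F F ⇒ mul mul three mul mul three mul mul mul F   [F -> mul]
mul mul three mul mul three mul mul mul F ⇒ mul mul three mul mul three mul mul mul mul   [F -> mul]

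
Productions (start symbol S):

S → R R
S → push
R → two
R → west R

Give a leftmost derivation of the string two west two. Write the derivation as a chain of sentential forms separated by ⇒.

S ⇒ R R ⇒ two R ⇒ two west R ⇒ two west two

S ⇒ R R   [S → R R]
R R ⇒ two R   [R → two]
two R ⇒ two west R   [R → west R]
two west R ⇒ two west two   [R → two]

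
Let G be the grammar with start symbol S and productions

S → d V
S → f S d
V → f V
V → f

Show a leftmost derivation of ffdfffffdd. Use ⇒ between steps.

S ⇒ fSd   [S → f S d]
fSd ⇒ ffSdd   [S → f S d]
ffSdd ⇒ ffdVdd   [S → d V]
ffdVdd ⇒ ffdfVdd   [V → f V]
ffdfVdd ⇒ ffdffVdd   [V → f V]
ffdffVdd ⇒ ffdfffVdd   [V → f V]
ffdfffVdd ⇒ ffdffffVdd   [V → f V]
ffdffffVdd ⇒ ffdfffffdd   [V → f]

S ⇒ fSd ⇒ ffSdd ⇒ ffdVdd ⇒ ffdfVdd ⇒ ffdffVdd ⇒ ffdfffVdd ⇒ ffdffffVdd ⇒ ffdfffffdd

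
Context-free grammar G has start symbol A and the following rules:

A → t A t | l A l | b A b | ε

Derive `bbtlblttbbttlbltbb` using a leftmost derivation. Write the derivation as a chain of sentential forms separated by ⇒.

A⇒bAb⇒bbAbb⇒bbtAtbb⇒bbtlAltbb⇒bbtlbAbltbb⇒bbtlblAlbltbb⇒bbtlbltAtlbltbb⇒bbtlblttAttlbltbb⇒bbtlblttbAbttlbltbb⇒bbtlblttbbttlbltbb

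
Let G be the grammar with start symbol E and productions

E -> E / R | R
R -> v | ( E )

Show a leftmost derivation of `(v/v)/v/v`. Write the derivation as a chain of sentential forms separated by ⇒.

E ⇒ E/R   [E -> E / R]
E/R ⇒ E/R/R   [E -> E / R]
E/R/R ⇒ R/R/R   [E -> R]
R/R/R ⇒ (E)/R/R   [R -> ( E )]
(E)/R/R ⇒ (E/R)/R/R   [E -> E / R]
(E/R)/R/R ⇒ (R/R)/R/R   [E -> R]
(R/R)/R/R ⇒ (v/R)/R/R   [R -> v]
(v/R)/R/R ⇒ (v/v)/R/R   [R -> v]
(v/v)/R/R ⇒ (v/v)/v/R   [R -> v]
(v/v)/v/R ⇒ (v/v)/v/v   [R -> v]

E ⇒ E/R ⇒ E/R/R ⇒ R/R/R ⇒ (E)/R/R ⇒ (E/R)/R/R ⇒ (R/R)/R/R ⇒ (v/R)/R/R ⇒ (v/v)/R/R ⇒ (v/v)/v/R ⇒ (v/v)/v/v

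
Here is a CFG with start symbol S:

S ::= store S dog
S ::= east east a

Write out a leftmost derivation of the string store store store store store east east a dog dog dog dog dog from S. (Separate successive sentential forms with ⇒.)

S ⇒ store S dog ⇒ store store S dog dog ⇒ store store store S dog dog dog ⇒ store store store store S dog dog dog dog ⇒ store store store store store S dog dog dog dog dog ⇒ store store store store store east east a dog dog dog dog dog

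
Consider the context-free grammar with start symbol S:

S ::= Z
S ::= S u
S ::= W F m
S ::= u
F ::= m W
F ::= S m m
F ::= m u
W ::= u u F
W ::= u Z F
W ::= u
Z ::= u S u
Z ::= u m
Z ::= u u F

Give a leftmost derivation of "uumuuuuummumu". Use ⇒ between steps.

S ⇒ Z   [S ::= Z]
Z ⇒ uuF   [Z ::= u u F]
uuF ⇒ uumW   [F ::= m W]
uumW ⇒ uumuZF   [W ::= u Z F]
uumuZF ⇒ uumuuSuF   [Z ::= u S u]
uumuuSuF ⇒ uumuuZuF   [S ::= Z]
uumuuZuF ⇒ uumuuuuFuF   [Z ::= u u F]
uumuuuuFuF ⇒ uumuuuuSmmuF   [F ::= S m m]
uumuuuuSmmuF ⇒ uumuuuuummuF   [S ::= u]
uumuuuuummuF ⇒ uumuuuuummumW   [F ::= m W]
uumuuuuummumW ⇒ uumuuuuummumu   [W ::= u]

S ⇒ Z ⇒ uuF ⇒ uumW ⇒ uumuZF ⇒ uumuuSuF ⇒ uumuuZuF ⇒ uumuuuuFuF ⇒ uumuuuuSmmuF ⇒ uumuuuuummuF ⇒ uumuuuuummumW ⇒ uumuuuuummumu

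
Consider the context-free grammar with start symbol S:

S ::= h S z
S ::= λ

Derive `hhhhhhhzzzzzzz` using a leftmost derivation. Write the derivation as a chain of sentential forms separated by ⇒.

S ⇒ hSz   [S ::= h S z]
hSz ⇒ hhSzz   [S ::= h S z]
hhSzz ⇒ hhhSzzz   [S ::= h S z]
hhhSzzz ⇒ hhhhSzzzz   [S ::= h S z]
hhhhSzzzz ⇒ hhhhhSzzzzz   [S ::= h S z]
hhhhhSzzzzz ⇒ hhhhhhSzzzzzz   [S ::= h S z]
hhhhhhSzzzzzz ⇒ hhhhhhhSzzzzzzz   [S ::= h S z]
hhhhhhhSzzzzzzz ⇒ hhhhhhhzzzzzzz   [S ::= λ]

S⇒hSz⇒hhSzz⇒hhhSzzz⇒hhhhSzzzz⇒hhhhhSzzzzz⇒hhhhhhSzzzzzz⇒hhhhhhhSzzzzzzz⇒hhhhhhhzzzzzzz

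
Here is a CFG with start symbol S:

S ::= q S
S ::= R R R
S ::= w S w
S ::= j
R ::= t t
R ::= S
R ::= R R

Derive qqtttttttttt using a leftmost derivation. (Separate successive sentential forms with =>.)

S => qS => qqS => qqRRR => qqSRR => qqRRRRR => qqttRRRR => qqttttRRR => qqttttttRR => qqttttttttR => qqtttttttttt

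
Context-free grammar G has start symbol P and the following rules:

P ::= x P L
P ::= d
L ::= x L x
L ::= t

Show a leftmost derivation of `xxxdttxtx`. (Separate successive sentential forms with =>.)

P => xPL   [P ::= x P L]
xPL => xxPLL   [P ::= x P L]
xxPLL => xxxPLLL   [P ::= x P L]
xxxPLLL => xxxdLLL   [P ::= d]
xxxdLLL => xxxdtLL   [L ::= t]
xxxdtLL => xxxdttL   [L ::= t]
xxxdttL => xxxdttxLx   [L ::= x L x]
xxxdttxLx => xxxdttxtx   [L ::= t]

P => xPL => xxPLL => xxxPLLL => xxxdLLL => xxxdtLL => xxxdttL => xxxdttxLx => xxxdttxtx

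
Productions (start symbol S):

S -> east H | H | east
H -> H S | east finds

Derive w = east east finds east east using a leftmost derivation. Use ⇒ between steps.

S ⇒ east H ⇒ east H S ⇒ east H S S ⇒ east east finds S S ⇒ east east finds east S ⇒ east east finds east east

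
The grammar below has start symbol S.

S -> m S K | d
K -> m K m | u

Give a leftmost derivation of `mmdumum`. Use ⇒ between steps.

S⇒mSK⇒mmSKK⇒mmdKK⇒mmduK⇒mmdumKm⇒mmdumum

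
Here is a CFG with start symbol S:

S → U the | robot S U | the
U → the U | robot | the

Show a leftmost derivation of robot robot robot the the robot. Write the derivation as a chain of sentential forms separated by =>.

S => robot S U   [S → robot S U]
robot S U => robot robot S U U   [S → robot S U]
robot robot S U U => robot robot U the U U   [S → U the]
robot robot U the U U => robot robot robot the U U   [U → robot]
robot robot robot the U U => robot robot robot the the U   [U → the]
robot robot robot the the U => robot robot robot the the robot   [U → robot]

S => robot S U => robot robot S U U => robot robot U the U U => robot robot robot the U U => robot robot robot the the U => robot robot robot the the robot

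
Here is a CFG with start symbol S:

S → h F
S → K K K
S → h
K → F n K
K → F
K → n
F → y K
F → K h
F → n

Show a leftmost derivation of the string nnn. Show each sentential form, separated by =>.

S => KKK   [S → K K K]
KKK => FKK   [K → F]
FKK => nKK   [F → n]
nKK => nFK   [K → F]
nFK => nnK   [F → n]
nnK => nnn   [K → n]

S => KKK => FKK => nKK => nFK => nnK => nnn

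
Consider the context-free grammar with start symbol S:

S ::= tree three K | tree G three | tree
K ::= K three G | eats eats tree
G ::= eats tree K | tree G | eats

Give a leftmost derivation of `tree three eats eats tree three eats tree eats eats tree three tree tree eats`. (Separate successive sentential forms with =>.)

S => tree three K => tree three K three G => tree three eats eats tree three G => tree three eats eats tree three eats tree K => tree three eats eats tree three eats tree K three G => tree three eats eats tree three eats tree eats eats tree three G => tree three eats eats tree three eats tree eats eats tree three tree G => tree three eats eats tree three eats tree eats eats tree three tree tree G => tree three eats eats tree three eats tree eats eats tree three tree tree eats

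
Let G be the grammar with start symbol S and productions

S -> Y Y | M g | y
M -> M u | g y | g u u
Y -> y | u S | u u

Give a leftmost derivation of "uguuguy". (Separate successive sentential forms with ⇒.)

S⇒YY⇒uSY⇒uMgY⇒uguugY⇒uguuguS⇒uguuguy

S ⇒ YY   [S -> Y Y]
YY ⇒ uSY   [Y -> u S]
uSY ⇒ uMgY   [S -> M g]
uMgY ⇒ uguugY   [M -> g u u]
uguugY ⇒ uguuguS   [Y -> u S]
uguuguS ⇒ uguuguy   [S -> y]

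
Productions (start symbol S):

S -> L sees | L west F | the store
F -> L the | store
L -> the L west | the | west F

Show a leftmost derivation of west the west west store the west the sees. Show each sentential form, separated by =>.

S => L sees   [S -> L sees]
L sees => west F sees   [L -> west F]
west F sees => west L the sees   [F -> L the]
west L the sees => west the L west the sees   [L -> the L west]
west the L west the sees => west the west F west the sees   [L -> west F]
west the west F west the sees => west the west L the west the sees   [F -> L the]
west the west L the west the sees => west the west west F the west the sees   [L -> west F]
west the west west F the west the sees => west the west west store the west the sees   [F -> store]

S => L sees => west F sees => west L the sees => west the L west the sees => west the west F west the sees => west the west L the west the sees => west the west west F the west the sees => west the west west store the west the sees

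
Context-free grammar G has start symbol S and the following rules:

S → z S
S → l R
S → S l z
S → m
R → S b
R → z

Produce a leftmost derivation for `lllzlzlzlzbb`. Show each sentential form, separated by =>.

S => lR => lSb => llRb => llSbb => llSlzbb => llSlzlzbb => llSlzlzlzbb => lllRlzlzlzbb => lllzlzlzlzbb

S => lR   [S → l R]
lR => lSb   [R → S b]
lSb => llRb   [S → l R]
llRb => llSbb   [R → S b]
llSbb => llSlzbb   [S → S l z]
llSlzbb => llSlzlzbb   [S → S l z]
llSlzlzbb => llSlzlzlzbb   [S → S l z]
llSlzlzlzbb => lllRlzlzlzbb   [S → l R]
lllRlzlzlzbb => lllzlzlzlzbb   [R → z]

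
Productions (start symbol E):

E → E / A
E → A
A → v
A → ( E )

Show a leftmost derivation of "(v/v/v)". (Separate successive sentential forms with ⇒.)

E ⇒ A   [E → A]
A ⇒ (E)   [A → ( E )]
(E) ⇒ (E/A)   [E → E / A]
(E/A) ⇒ (E/A/A)   [E → E / A]
(E/A/A) ⇒ (A/A/A)   [E → A]
(A/A/A) ⇒ (v/A/A)   [A → v]
(v/A/A) ⇒ (v/v/A)   [A → v]
(v/v/A) ⇒ (v/v/v)   [A → v]

E ⇒ A ⇒ (E) ⇒ (E/A) ⇒ (E/A/A) ⇒ (A/A/A) ⇒ (v/A/A) ⇒ (v/v/A) ⇒ (v/v/v)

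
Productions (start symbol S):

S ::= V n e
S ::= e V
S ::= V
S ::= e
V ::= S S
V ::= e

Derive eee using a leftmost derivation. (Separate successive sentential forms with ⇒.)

S ⇒ V ⇒ SS ⇒ eS ⇒ eV ⇒ eSS ⇒ eVS ⇒ eeS ⇒ eee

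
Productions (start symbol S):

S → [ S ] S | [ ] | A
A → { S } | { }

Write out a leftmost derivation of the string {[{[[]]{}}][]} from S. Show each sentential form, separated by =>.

S=>A=>{S}=>{[S]S}=>{[A]S}=>{[{S}]S}=>{[{[S]S}]S}=>{[{[[]]S}]S}=>{[{[[]]A}]S}=>{[{[[]]{}}]S}=>{[{[[]]{}}][]}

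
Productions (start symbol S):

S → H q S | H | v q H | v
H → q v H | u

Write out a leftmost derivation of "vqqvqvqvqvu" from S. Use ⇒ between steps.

S ⇒ vqH ⇒ vqqvH ⇒ vqqvqvH ⇒ vqqvqvqvH ⇒ vqqvqvqvqvH ⇒ vqqvqvqvqvu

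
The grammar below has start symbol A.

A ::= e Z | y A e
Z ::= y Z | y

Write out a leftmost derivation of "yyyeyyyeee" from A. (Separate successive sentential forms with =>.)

A => yAe   [A ::= y A e]
yAe => yyAee   [A ::= y A e]
yyAee => yyyAeee   [A ::= y A e]
yyyAeee => yyyeZeee   [A ::= e Z]
yyyeZeee => yyyeyZeee   [Z ::= y Z]
yyyeyZeee => yyyeyyZeee   [Z ::= y Z]
yyyeyyZeee => yyyeyyyeee   [Z ::= y]

A => yAe => yyAee => yyyAeee => yyyeZeee => yyyeyZeee => yyyeyyZeee => yyyeyyyeee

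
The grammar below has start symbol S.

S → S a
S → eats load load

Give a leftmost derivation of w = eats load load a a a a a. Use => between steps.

S => S a => S a a => S a a a => S a a a a => S a a a a a => eats load load a a a a a

S => S a   [S → S a]
S a => S a a   [S → S a]
S a a => S a a a   [S → S a]
S a a a => S a a a a   [S → S a]
S a a a a => S a a a a a   [S → S a]
S a a a a a => eats load load a a a a a   [S → eats load load]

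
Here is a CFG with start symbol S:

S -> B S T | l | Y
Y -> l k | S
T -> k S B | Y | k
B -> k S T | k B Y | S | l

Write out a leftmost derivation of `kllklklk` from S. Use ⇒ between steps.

S ⇒ BST   [S -> B S T]
BST ⇒ kBYST   [B -> k B Y]
kBYST ⇒ kSYST   [B -> S]
kSYST ⇒ klYST   [S -> l]
klYST ⇒ kllkST   [Y -> l k]
kllkST ⇒ kllkYT   [S -> Y]
kllkYT ⇒ kllklkT   [Y -> l k]
kllklkT ⇒ kllklkY   [T -> Y]
kllklkY ⇒ kllklklk   [Y -> l k]

S ⇒ BST ⇒ kBYST ⇒ kSYST ⇒ klYST ⇒ kllkST ⇒ kllkYT ⇒ kllklkT ⇒ kllklkY ⇒ kllklklk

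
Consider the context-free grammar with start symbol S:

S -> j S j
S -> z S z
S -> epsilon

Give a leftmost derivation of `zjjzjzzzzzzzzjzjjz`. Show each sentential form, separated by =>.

S => zSz   [S -> z S z]
zSz => zjSjz   [S -> j S j]
zjSjz => zjjSjjz   [S -> j S j]
zjjSjjz => zjjzSzjjz   [S -> z S z]
zjjzSzjjz => zjjzjSjzjjz   [S -> j S j]
zjjzjSjzjjz => zjjzjzSzjzjjz   [S -> z S z]
zjjzjzSzjzjjz => zjjzjzzSzzjzjjz   [S -> z S z]
zjjzjzzSzzjzjjz => zjjzjzzzSzzzjzjjz   [S -> z S z]
zjjzjzzzSzzzjzjjz => zjjzjzzzzSzzzzjzjjz   [S -> z S z]
zjjzjzzzzSzzzzjzjjz => zjjzjzzzzzzzzjzjjz   [S -> epsilon]

S => zSz => zjSjz => zjjSjjz => zjjzSzjjz => zjjzjSjzjjz => zjjzjzSzjzjjz => zjjzjzzSzzjzjjz => zjjzjzzzSzzzjzjjz => zjjzjzzzzSzzzzjzjjz => zjjzjzzzzzzzzjzjjz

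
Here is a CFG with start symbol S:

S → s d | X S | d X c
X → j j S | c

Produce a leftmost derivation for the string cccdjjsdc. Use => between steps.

S => XS   [S → X S]
XS => cS   [X → c]
cS => cXS   [S → X S]
cXS => ccS   [X → c]
ccS => ccXS   [S → X S]
ccXS => cccS   [X → c]
cccS => cccdXc   [S → d X c]
cccdXc => cccdjjSc   [X → j j S]
cccdjjSc => cccdjjsdc   [S → s d]

S => XS => cS => cXS => ccS => ccXS => cccS => cccdXc => cccdjjSc => cccdjjsdc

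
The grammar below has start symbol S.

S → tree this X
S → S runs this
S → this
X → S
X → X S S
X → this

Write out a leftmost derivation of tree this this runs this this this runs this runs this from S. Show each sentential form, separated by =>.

S => S runs this   [S → S runs this]
S runs this => S runs this runs this   [S → S runs this]
S runs this runs this => tree this X runs this runs this   [S → tree this X]
tree this X runs this runs this => tree this X S S runs this runs this   [X → X S S]
tree this X S S runs this runs this => tree this S S S runs this runs this   [X → S]
tree this S S S runs this runs this => tree this S runs this S S runs this runs this   [S → S runs this]
tree this S runs this S S runs this runs this => tree this this runs this S S runs this runs this   [S → this]
tree this this runs this S S runs this runs this => tree this this runs this this S runs this runs this   [S → this]
tree this this runs this this S runs this runs this => tree this this runs this this this runs this runs this   [S → this]

S => S runs this => S runs this runs this => tree this X runs this runs this => tree this X S S runs this runs this => tree this S S S runs this runs this => tree this S runs this S S runs this runs this => tree this this runs this S S runs this runs this => tree this this runs this this S runs this runs this => tree this this runs this this this runs this runs this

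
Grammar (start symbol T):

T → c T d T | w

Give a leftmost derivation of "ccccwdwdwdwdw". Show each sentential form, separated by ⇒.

T ⇒ cTdT ⇒ ccTdTdT ⇒ cccTdTdTdT ⇒ ccccTdTdTdTdT ⇒ ccccwdTdTdTdT ⇒ ccccwdwdTdTdT ⇒ ccccwdwdwdTdT ⇒ ccccwdwdwdwdT ⇒ ccccwdwdwdwdw

T ⇒ cTdT   [T → c T d T]
cTdT ⇒ ccTdTdT   [T → c T d T]
ccTdTdT ⇒ cccTdTdTdT   [T → c T d T]
cccTdTdTdT ⇒ ccccTdTdTdTdT   [T → c T d T]
ccccTdTdTdTdT ⇒ ccccwdTdTdTdT   [T → w]
ccccwdTdTdTdT ⇒ ccccwdwdTdTdT   [T → w]
ccccwdwdTdTdT ⇒ ccccwdwdwdTdT   [T → w]
ccccwdwdwdTdT ⇒ ccccwdwdwdwdT   [T → w]
ccccwdwdwdwdT ⇒ ccccwdwdwdwdw   [T → w]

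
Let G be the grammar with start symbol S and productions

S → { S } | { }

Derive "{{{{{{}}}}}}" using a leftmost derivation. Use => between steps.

S => {S} => {{S}} => {{{S}}} => {{{{S}}}} => {{{{{S}}}}} => {{{{{{}}}}}}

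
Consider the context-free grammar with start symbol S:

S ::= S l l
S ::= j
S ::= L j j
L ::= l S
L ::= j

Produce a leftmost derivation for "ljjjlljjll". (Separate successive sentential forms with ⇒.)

S⇒Sll⇒Ljjll⇒lSjjll⇒lSlljjll⇒lLjjlljjll⇒ljjjlljjll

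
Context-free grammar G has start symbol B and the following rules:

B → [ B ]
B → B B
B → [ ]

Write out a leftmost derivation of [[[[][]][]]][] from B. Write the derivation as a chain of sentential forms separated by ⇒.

B ⇒ BB   [B → B B]
BB ⇒ [B]B   [B → [ B ]]
[B]B ⇒ [[B]]B   [B → [ B ]]
[[B]]B ⇒ [[BB]]B   [B → B B]
[[BB]]B ⇒ [[[B]B]]B   [B → [ B ]]
[[[B]B]]B ⇒ [[[BB]B]]B   [B → B B]
[[[BB]B]]B ⇒ [[[[]B]B]]B   [B → [ ]]
[[[[]B]B]]B ⇒ [[[[][]]B]]B   [B → [ ]]
[[[[][]]B]]B ⇒ [[[[][]][]]]B   [B → [ ]]
[[[[][]][]]]B ⇒ [[[[][]][]]][]   [B → [ ]]

B ⇒ BB ⇒ [B]B ⇒ [[B]]B ⇒ [[BB]]B ⇒ [[[B]B]]B ⇒ [[[BB]B]]B ⇒ [[[[]B]B]]B ⇒ [[[[][]]B]]B ⇒ [[[[][]][]]]B ⇒ [[[[][]][]]][]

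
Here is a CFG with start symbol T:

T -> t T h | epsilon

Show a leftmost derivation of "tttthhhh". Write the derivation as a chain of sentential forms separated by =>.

T => tTh => ttThh => tttThhh => ttttThhhh => tttthhhh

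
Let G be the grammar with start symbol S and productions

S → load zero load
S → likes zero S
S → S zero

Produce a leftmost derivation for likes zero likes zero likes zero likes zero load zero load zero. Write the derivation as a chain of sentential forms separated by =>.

S => likes zero S => likes zero likes zero S => likes zero likes zero likes zero S => likes zero likes zero likes zero likes zero S => likes zero likes zero likes zero likes zero S zero => likes zero likes zero likes zero likes zero load zero load zero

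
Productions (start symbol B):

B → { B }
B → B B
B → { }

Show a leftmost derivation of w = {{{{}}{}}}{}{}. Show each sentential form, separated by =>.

B=>BB=>BBB=>{B}BB=>{{B}}BB=>{{BB}}BB=>{{{B}B}}BB=>{{{{}}B}}BB=>{{{{}}{}}}BB=>{{{{}}{}}}{}B=>{{{{}}{}}}{}{}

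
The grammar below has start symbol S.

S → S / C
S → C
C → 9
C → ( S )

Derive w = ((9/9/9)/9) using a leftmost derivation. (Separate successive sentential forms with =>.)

S => C => (S) => (S/C) => (C/C) => ((S)/C) => ((S/C)/C) => ((S/C/C)/C) => ((C/C/C)/C) => ((9/C/C)/C) => ((9/9/C)/C) => ((9/9/9)/C) => ((9/9/9)/9)

S => C   [S → C]
C => (S)   [C → ( S )]
(S) => (S/C)   [S → S / C]
(S/C) => (C/C)   [S → C]
(C/C) => ((S)/C)   [C → ( S )]
((S)/C) => ((S/C)/C)   [S → S / C]
((S/C)/C) => ((S/C/C)/C)   [S → S / C]
((S/C/C)/C) => ((C/C/C)/C)   [S → C]
((C/C/C)/C) => ((9/C/C)/C)   [C → 9]
((9/C/C)/C) => ((9/9/C)/C)   [C → 9]
((9/9/C)/C) => ((9/9/9)/C)   [C → 9]
((9/9/9)/C) => ((9/9/9)/9)   [C → 9]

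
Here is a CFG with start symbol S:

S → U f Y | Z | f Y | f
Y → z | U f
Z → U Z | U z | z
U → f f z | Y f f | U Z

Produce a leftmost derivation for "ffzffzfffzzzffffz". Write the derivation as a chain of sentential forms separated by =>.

S=>UfY=>YfffY=>UffffY=>UZffffY=>UZZffffY=>UZZZffffY=>ffzZZZffffY=>ffzUzZZffffY=>ffzYffzZZffffY=>ffzUfffzZZffffY=>ffzffzfffzZZffffY=>ffzffzfffzzZffffY=>ffzffzfffzzzffffY=>ffzffzfffzzzffffz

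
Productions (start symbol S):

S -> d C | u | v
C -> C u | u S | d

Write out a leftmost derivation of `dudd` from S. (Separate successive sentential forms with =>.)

S => dC => duS => dudC => dudd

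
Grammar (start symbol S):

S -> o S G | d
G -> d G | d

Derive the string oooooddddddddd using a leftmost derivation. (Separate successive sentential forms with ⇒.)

S ⇒ oSG ⇒ ooSGG ⇒ oooSGGG ⇒ ooooSGGGG ⇒ oooooSGGGGG ⇒ ooooodGGGGG ⇒ oooooddGGGGG ⇒ ooooodddGGGG ⇒ oooooddddGGGG ⇒ ooooodddddGGG ⇒ oooooddddddGGG ⇒ ooooodddddddGG ⇒ oooooddddddddG ⇒ oooooddddddddd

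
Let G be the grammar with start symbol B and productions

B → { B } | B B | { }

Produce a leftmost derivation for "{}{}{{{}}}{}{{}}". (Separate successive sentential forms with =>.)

B => BB   [B → B B]
BB => BBB   [B → B B]
BBB => {}BB   [B → { }]
{}BB => {}{}B   [B → { }]
{}{}B => {}{}BB   [B → B B]
{}{}BB => {}{}{B}B   [B → { B }]
{}{}{B}B => {}{}{{B}}B   [B → { B }]
{}{}{{B}}B => {}{}{{{}}}B   [B → { }]
{}{}{{{}}}B => {}{}{{{}}}BB   [B → B B]
{}{}{{{}}}BB => {}{}{{{}}}{}B   [B → { }]
{}{}{{{}}}{}B => {}{}{{{}}}{}{B}   [B → { B }]
{}{}{{{}}}{}{B} => {}{}{{{}}}{}{{}}   [B → { }]

B => BB => BBB => {}BB => {}{}B => {}{}BB => {}{}{B}B => {}{}{{B}}B => {}{}{{{}}}B => {}{}{{{}}}BB => {}{}{{{}}}{}B => {}{}{{{}}}{}{B} => {}{}{{{}}}{}{{}}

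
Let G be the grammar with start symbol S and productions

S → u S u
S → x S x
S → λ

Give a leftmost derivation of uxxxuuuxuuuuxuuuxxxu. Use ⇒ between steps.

S ⇒ uSu   [S → u S u]
uSu ⇒ uxSxu   [S → x S x]
uxSxu ⇒ uxxSxxu   [S → x S x]
uxxSxxu ⇒ uxxxSxxxu   [S → x S x]
uxxxSxxxu ⇒ uxxxuSuxxxu   [S → u S u]
uxxxuSuxxxu ⇒ uxxxuuSuuxxxu   [S → u S u]
uxxxuuSuuxxxu ⇒ uxxxuuuSuuuxxxu   [S → u S u]
uxxxuuuSuuuxxxu ⇒ uxxxuuuxSxuuuxxxu   [S → x S x]
uxxxuuuxSxuuuxxxu ⇒ uxxxuuuxuSuxuuuxxxu   [S → u S u]
uxxxuuuxuSuxuuuxxxu ⇒ uxxxuuuxuuSuuxuuuxxxu   [S → u S u]
uxxxuuuxuuSuuxuuuxxxu ⇒ uxxxuuuxuuuuxuuuxxxu   [S → λ]

S⇒uSu⇒uxSxu⇒uxxSxxu⇒uxxxSxxxu⇒uxxxuSuxxxu⇒uxxxuuSuuxxxu⇒uxxxuuuSuuuxxxu⇒uxxxuuuxSxuuuxxxu⇒uxxxuuuxuSuxuuuxxxu⇒uxxxuuuxuuSuuxuuuxxxu⇒uxxxuuuxuuuuxuuuxxxu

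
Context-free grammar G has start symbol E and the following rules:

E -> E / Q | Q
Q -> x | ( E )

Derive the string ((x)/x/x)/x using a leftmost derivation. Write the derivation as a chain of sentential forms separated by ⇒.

E ⇒ E/Q   [E -> E / Q]
E/Q ⇒ Q/Q   [E -> Q]
Q/Q ⇒ (E)/Q   [Q -> ( E )]
(E)/Q ⇒ (E/Q)/Q   [E -> E / Q]
(E/Q)/Q ⇒ (E/Q/Q)/Q   [E -> E / Q]
(E/Q/Q)/Q ⇒ (Q/Q/Q)/Q   [E -> Q]
(Q/Q/Q)/Q ⇒ ((E)/Q/Q)/Q   [Q -> ( E )]
((E)/Q/Q)/Q ⇒ ((Q)/Q/Q)/Q   [E -> Q]
((Q)/Q/Q)/Q ⇒ ((x)/Q/Q)/Q   [Q -> x]
((x)/Q/Q)/Q ⇒ ((x)/x/Q)/Q   [Q -> x]
((x)/x/Q)/Q ⇒ ((x)/x/x)/Q   [Q -> x]
((x)/x/x)/Q ⇒ ((x)/x/x)/x   [Q -> x]

E⇒E/Q⇒Q/Q⇒(E)/Q⇒(E/Q)/Q⇒(E/Q/Q)/Q⇒(Q/Q/Q)/Q⇒((E)/Q/Q)/Q⇒((Q)/Q/Q)/Q⇒((x)/Q/Q)/Q⇒((x)/x/Q)/Q⇒((x)/x/x)/Q⇒((x)/x/x)/x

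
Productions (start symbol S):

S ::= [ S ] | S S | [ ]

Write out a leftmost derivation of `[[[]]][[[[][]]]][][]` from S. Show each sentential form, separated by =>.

S => SS   [S ::= S S]
SS => SSS   [S ::= S S]
SSS => [S]SS   [S ::= [ S ]]
[S]SS => [[S]]SS   [S ::= [ S ]]
[[S]]SS => [[[]]]SS   [S ::= [ ]]
[[[]]]SS => [[[]]]SSS   [S ::= S S]
[[[]]]SSS => [[[]]][S]SS   [S ::= [ S ]]
[[[]]][S]SS => [[[]]][[S]]SS   [S ::= [ S ]]
[[[]]][[S]]SS => [[[]]][[[S]]]SS   [S ::= [ S ]]
[[[]]][[[S]]]SS => [[[]]][[[SS]]]SS   [S ::= S S]
[[[]]][[[SS]]]SS => [[[]]][[[[]S]]]SS   [S ::= [ ]]
[[[]]][[[[]S]]]SS => [[[]]][[[[][]]]]SS   [S ::= [ ]]
[[[]]][[[[][]]]]SS => [[[]]][[[[][]]]][]S   [S ::= [ ]]
[[[]]][[[[][]]]][]S => [[[]]][[[[][]]]][][]   [S ::= [ ]]

S=>SS=>SSS=>[S]SS=>[[S]]SS=>[[[]]]SS=>[[[]]]SSS=>[[[]]][S]SS=>[[[]]][[S]]SS=>[[[]]][[[S]]]SS=>[[[]]][[[SS]]]SS=>[[[]]][[[[]S]]]SS=>[[[]]][[[[][]]]]SS=>[[[]]][[[[][]]]][]S=>[[[]]][[[[][]]]][][]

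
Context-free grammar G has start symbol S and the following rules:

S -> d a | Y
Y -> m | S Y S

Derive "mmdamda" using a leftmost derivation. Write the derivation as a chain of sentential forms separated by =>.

S => Y => SYS => YYS => SYSYS => YYSYS => mYSYS => mmSYS => mmdaYS => mmdamS => mmdamda

S => Y   [S -> Y]
Y => SYS   [Y -> S Y S]
SYS => YYS   [S -> Y]
YYS => SYSYS   [Y -> S Y S]
SYSYS => YYSYS   [S -> Y]
YYSYS => mYSYS   [Y -> m]
mYSYS => mmSYS   [Y -> m]
mmSYS => mmdaYS   [S -> d a]
mmdaYS => mmdamS   [Y -> m]
mmdamS => mmdamda   [S -> d a]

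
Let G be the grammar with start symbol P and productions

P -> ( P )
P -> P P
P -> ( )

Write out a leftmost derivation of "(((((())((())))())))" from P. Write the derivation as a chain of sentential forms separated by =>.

P => (P) => ((P)) => (((P))) => (((PP))) => ((((P)P))) => ((((PP)P))) => (((((P)P)P))) => (((((())P)P))) => (((((())(P))P))) => (((((())((P)))P))) => (((((())((())))P))) => (((((())((())))())))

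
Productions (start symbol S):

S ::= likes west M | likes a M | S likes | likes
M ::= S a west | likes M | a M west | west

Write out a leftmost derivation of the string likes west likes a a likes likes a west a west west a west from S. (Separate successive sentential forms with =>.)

S => likes west M => likes west S a west => likes west likes a M a west => likes west likes a a M west a west => likes west likes a a likes M west a west => likes west likes a a likes S a west west a west => likes west likes a a likes likes a M a west west a west => likes west likes a a likes likes a west a west west a west

S => likes west M   [S ::= likes west M]
likes west M => likes west S a west   [M ::= S a west]
likes west S a west => likes west likes a M a west   [S ::= likes a M]
likes west likes a M a west => likes west likes a a M west a west   [M ::= a M west]
likes west likes a a M west a west => likes west likes a a likes M west a west   [M ::= likes M]
likes west likes a a likes M west a west => likes west likes a a likes S a west west a west   [M ::= S a west]
likes west likes a a likes S a west west a west => likes west likes a a likes likes a M a west west a west   [S ::= likes a M]
likes west likes a a likes likes a M a west west a west => likes west likes a a likes likes a west a west west a west   [M ::= west]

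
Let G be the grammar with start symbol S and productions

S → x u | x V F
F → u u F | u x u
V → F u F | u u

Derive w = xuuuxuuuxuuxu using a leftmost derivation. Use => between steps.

S => xVF => xFuFF => xuuFuFF => xuuuxuuFF => xuuuxuuuxuF => xuuuxuuuxuuxu

S => xVF   [S → x V F]
xVF => xFuFF   [V → F u F]
xFuFF => xuuFuFF   [F → u u F]
xuuFuFF => xuuuxuuFF   [F → u x u]
xuuuxuuFF => xuuuxuuuxuF   [F → u x u]
xuuuxuuuxuF => xuuuxuuuxuuxu   [F → u x u]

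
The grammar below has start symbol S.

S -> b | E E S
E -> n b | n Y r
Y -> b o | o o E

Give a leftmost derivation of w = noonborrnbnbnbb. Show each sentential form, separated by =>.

S => EES   [S -> E E S]
EES => nYrES   [E -> n Y r]
nYrES => nooErES   [Y -> o o E]
nooErES => noonYrrES   [E -> n Y r]
noonYrrES => noonborrES   [Y -> b o]
noonborrES => noonborrnbS   [E -> n b]
noonborrnbS => noonborrnbEES   [S -> E E S]
noonborrnbEES => noonborrnbnbES   [E -> n b]
noonborrnbnbES => noonborrnbnbnbS   [E -> n b]
noonborrnbnbnbS => noonborrnbnbnbb   [S -> b]

S => EES => nYrES => nooErES => noonYrrES => noonborrES => noonborrnbS => noonborrnbEES => noonborrnbnbES => noonborrnbnbnbS => noonborrnbnbnbb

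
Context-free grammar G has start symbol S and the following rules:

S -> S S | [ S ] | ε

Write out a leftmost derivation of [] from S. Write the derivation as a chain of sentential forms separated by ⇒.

S ⇒ SS ⇒ SSS ⇒ [S]SS ⇒ []SS ⇒ []S ⇒ []

S ⇒ SS   [S -> S S]
SS ⇒ SSS   [S -> S S]
SSS ⇒ [S]SS   [S -> [ S ]]
[S]SS ⇒ []SS   [S -> ε]
[]SS ⇒ []S   [S -> ε]
[]S ⇒ []   [S -> ε]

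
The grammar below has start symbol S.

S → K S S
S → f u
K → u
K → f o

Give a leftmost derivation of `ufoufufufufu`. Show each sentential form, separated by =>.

S => KSS => uSS => uKSSS => ufoSSS => ufoKSSSS => ufouSSSS => ufoufuSSS => ufoufufuSS => ufoufufufuS => ufoufufufufu

S => KSS   [S → K S S]
KSS => uSS   [K → u]
uSS => uKSSS   [S → K S S]
uKSSS => ufoSSS   [K → f o]
ufoSSS => ufoKSSSS   [S → K S S]
ufoKSSSS => ufouSSSS   [K → u]
ufouSSSS => ufoufuSSS   [S → f u]
ufoufuSSS => ufoufufuSS   [S → f u]
ufoufufuSS => ufoufufufuS   [S → f u]
ufoufufufuS => ufoufufufufu   [S → f u]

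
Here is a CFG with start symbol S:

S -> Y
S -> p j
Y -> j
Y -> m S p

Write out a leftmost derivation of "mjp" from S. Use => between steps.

S => Y => mSp => mYp => mjp

S => Y   [S -> Y]
Y => mSp   [Y -> m S p]
mSp => mYp   [S -> Y]
mYp => mjp   [Y -> j]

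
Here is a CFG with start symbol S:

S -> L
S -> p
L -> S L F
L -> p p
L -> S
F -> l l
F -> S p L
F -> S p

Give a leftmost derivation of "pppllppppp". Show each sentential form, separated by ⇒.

S ⇒ L ⇒ SLF ⇒ pLF ⇒ pSLFF ⇒ ppLFF ⇒ ppSFF ⇒ pppFF ⇒ pppllF ⇒ pppllSpL ⇒ pppllLpL ⇒ pppllpppL ⇒ pppllppppp

S ⇒ L   [S -> L]
L ⇒ SLF   [L -> S L F]
SLF ⇒ pLF   [S -> p]
pLF ⇒ pSLFF   [L -> S L F]
pSLFF ⇒ ppLFF   [S -> p]
ppLFF ⇒ ppSFF   [L -> S]
ppSFF ⇒ pppFF   [S -> p]
pppFF ⇒ pppllF   [F -> l l]
pppllF ⇒ pppllSpL   [F -> S p L]
pppllSpL ⇒ pppllLpL   [S -> L]
pppllLpL ⇒ pppllpppL   [L -> p p]
pppllpppL ⇒ pppllppppp   [L -> p p]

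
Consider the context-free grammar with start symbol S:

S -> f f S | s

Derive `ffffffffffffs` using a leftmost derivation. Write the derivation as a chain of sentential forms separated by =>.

S => ffS => ffffS => ffffffS => ffffffffS => ffffffffffS => ffffffffffffS => ffffffffffffs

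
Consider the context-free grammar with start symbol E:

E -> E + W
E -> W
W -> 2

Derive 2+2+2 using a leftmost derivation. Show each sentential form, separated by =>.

E => E+W   [E -> E + W]
E+W => E+W+W   [E -> E + W]
E+W+W => W+W+W   [E -> W]
W+W+W => 2+W+W   [W -> 2]
2+W+W => 2+2+W   [W -> 2]
2+2+W => 2+2+2   [W -> 2]

E=>E+W=>E+W+W=>W+W+W=>2+W+W=>2+2+W=>2+2+2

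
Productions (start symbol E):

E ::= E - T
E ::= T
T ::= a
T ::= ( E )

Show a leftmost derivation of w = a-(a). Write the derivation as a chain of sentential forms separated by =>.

E=>E-T=>T-T=>a-T=>a-(E)=>a-(T)=>a-(a)

E => E-T   [E ::= E - T]
E-T => T-T   [E ::= T]
T-T => a-T   [T ::= a]
a-T => a-(E)   [T ::= ( E )]
a-(E) => a-(T)   [E ::= T]
a-(T) => a-(a)   [T ::= a]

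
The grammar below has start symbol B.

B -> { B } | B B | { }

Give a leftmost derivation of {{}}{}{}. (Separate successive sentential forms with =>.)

B => BB   [B -> B B]
BB => BBB   [B -> B B]
BBB => {B}BB   [B -> { B }]
{B}BB => {{}}BB   [B -> { }]
{{}}BB => {{}}{}B   [B -> { }]
{{}}{}B => {{}}{}{}   [B -> { }]

B=>BB=>BBB=>{B}BB=>{{}}BB=>{{}}{}B=>{{}}{}{}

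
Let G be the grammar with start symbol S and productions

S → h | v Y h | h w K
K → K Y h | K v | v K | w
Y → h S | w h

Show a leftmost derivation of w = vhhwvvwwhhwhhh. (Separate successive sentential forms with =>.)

S=>vYh=>vhSh=>vhhwKh=>vhhwKYhh=>vhhwvKYhh=>vhhwvvKYhh=>vhhwvvKYhYhh=>vhhwvvwYhYhh=>vhhwvvwwhhYhh=>vhhwvvwwhhwhhh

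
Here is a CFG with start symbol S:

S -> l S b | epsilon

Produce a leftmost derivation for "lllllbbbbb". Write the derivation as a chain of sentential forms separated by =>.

S => lSb => llSbb => lllSbbb => llllSbbbb => lllllSbbbbb => lllllbbbbb

S => lSb   [S -> l S b]
lSb => llSbb   [S -> l S b]
llSbb => lllSbbb   [S -> l S b]
lllSbbb => llllSbbbb   [S -> l S b]
llllSbbbb => lllllSbbbbb   [S -> l S b]
lllllSbbbbb => lllllbbbbb   [S -> epsilon]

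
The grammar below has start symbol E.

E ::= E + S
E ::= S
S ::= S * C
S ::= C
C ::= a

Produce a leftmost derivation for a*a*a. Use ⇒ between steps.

E ⇒ S ⇒ S*C ⇒ S*C*C ⇒ C*C*C ⇒ a*C*C ⇒ a*a*C ⇒ a*a*a

E ⇒ S   [E ::= S]
S ⇒ S*C   [S ::= S * C]
S*C ⇒ S*C*C   [S ::= S * C]
S*C*C ⇒ C*C*C   [S ::= C]
C*C*C ⇒ a*C*C   [C ::= a]
a*C*C ⇒ a*a*C   [C ::= a]
a*a*C ⇒ a*a*a   [C ::= a]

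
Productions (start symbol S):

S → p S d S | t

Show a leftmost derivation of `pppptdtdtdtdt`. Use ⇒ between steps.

S ⇒ pSdS   [S → p S d S]
pSdS ⇒ ppSdSdS   [S → p S d S]
ppSdSdS ⇒ pppSdSdSdS   [S → p S d S]
pppSdSdSdS ⇒ ppppSdSdSdSdS   [S → p S d S]
ppppSdSdSdSdS ⇒ pppptdSdSdSdS   [S → t]
pppptdSdSdSdS ⇒ pppptdtdSdSdS   [S → t]
pppptdtdSdSdS ⇒ pppptdtdtdSdS   [S → t]
pppptdtdtdSdS ⇒ pppptdtdtdtdS   [S → t]
pppptdtdtdtdS ⇒ pppptdtdtdtdt   [S → t]

S ⇒ pSdS ⇒ ppSdSdS ⇒ pppSdSdSdS ⇒ ppppSdSdSdSdS ⇒ pppptdSdSdSdS ⇒ pppptdtdSdSdS ⇒ pppptdtdtdSdS ⇒ pppptdtdtdtdS ⇒ pppptdtdtdtdt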